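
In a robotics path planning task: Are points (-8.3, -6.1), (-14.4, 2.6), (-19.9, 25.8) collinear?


Cross product: ((-14.4)-(-8.3))*(25.8-(-6.1)) - (2.6-(-6.1))*((-19.9)-(-8.3))
= -93.67

No, not collinear


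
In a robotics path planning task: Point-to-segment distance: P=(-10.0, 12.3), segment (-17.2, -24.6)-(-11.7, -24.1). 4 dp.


Project P onto AB: t = 1 (clamped to [0,1])
Closest point on segment: (-11.7, -24.1)
Distance: 36.4397

36.4397


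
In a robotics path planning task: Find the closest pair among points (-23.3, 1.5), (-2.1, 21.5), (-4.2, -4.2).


d(P0,P1) = 29.1452, d(P0,P2) = 19.9324, d(P1,P2) = 25.7857
Closest: P0 and P2

Closest pair: (-23.3, 1.5) and (-4.2, -4.2), distance = 19.9324


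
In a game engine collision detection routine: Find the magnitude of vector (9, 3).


|u| = sqrt(9^2 + 3^2) = sqrt(90) = 9.4868

9.4868


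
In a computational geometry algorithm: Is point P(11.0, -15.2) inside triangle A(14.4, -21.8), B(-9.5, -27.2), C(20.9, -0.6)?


Cross products: AB x AP = -176.1, BC x BP = -180.5, CA x CP = -114.98
All same sign? yes

Yes, inside


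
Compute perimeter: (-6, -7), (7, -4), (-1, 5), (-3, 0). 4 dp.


Sides: (-6, -7)->(7, -4): sqrt(178) = 13.341664, (7, -4)->(-1, 5): sqrt(145) = 12.041595, (-1, 5)->(-3, 0): sqrt(29) = 5.385165, (-3, 0)->(-6, -7): sqrt(58) = 7.615773
Sum = 38.384197
Perimeter = 38.3842

38.3842


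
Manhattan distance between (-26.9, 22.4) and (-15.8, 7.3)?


|(-26.9)-(-15.8)| + |22.4-7.3| = 11.1 + 15.1 = 26.2

26.2


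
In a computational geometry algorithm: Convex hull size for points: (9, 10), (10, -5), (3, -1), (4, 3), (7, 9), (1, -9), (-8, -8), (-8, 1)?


Convex hull vertices (CCW): (-8, -8), (1, -9), (10, -5), (9, 10), (7, 9), (-8, 1)
Count = 6

6


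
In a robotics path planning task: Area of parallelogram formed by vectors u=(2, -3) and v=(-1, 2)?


|u x v| = |2*2 - (-3)*(-1)|
= |4 - 3| = 1

1


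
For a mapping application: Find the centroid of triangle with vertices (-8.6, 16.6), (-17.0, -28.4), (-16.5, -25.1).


Centroid = ((x_A+x_B+x_C)/3, (y_A+y_B+y_C)/3)
= (((-8.6)+(-17)+(-16.5))/3, (16.6+(-28.4)+(-25.1))/3)
= (-14.0333, -12.3)

(-14.0333, -12.3)


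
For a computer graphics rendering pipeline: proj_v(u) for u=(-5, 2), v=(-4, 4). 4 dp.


u.v = 28, |v| = sqrt(32) = 5.6569
Scalar projection = u.v / |v| = 28 / sqrt(32) = 4.9497

4.9497


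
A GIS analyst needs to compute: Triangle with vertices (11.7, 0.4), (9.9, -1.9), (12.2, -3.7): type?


Side lengths squared: AB^2=8.53, BC^2=8.53, CA^2=17.06
Sorted: [8.53, 8.53, 17.06]
By sides: Isosceles, By angles: Right

Isosceles, Right


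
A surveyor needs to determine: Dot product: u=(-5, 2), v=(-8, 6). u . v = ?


u . v = u_x*v_x + u_y*v_y = (-5)*(-8) + 2*6
= 40 + 12 = 52

52


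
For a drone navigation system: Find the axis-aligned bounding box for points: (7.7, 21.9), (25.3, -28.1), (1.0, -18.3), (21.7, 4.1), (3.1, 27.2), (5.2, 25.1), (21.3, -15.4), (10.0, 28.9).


x range: [1, 25.3]
y range: [-28.1, 28.9]
Bounding box: (1,-28.1) to (25.3,28.9)

(1,-28.1) to (25.3,28.9)


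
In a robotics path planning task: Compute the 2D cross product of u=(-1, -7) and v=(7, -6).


u x v = u_x*v_y - u_y*v_x = (-1)*(-6) - (-7)*7
= 6 - (-49) = 55

55


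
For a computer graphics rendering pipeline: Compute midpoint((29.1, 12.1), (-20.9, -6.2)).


M = ((29.1+(-20.9))/2, (12.1+(-6.2))/2)
= (4.1, 2.95)

(4.1, 2.95)


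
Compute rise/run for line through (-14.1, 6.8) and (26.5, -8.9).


slope = (y2-y1)/(x2-x1) = ((-8.9)-6.8)/(26.5-(-14.1)) = (-15.7)/40.6 = -0.3867

-0.3867


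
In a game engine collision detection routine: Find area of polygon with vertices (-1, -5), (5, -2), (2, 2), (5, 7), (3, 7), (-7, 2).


Shoelace sum: ((-1)*(-2) - 5*(-5)) + (5*2 - 2*(-2)) + (2*7 - 5*2) + (5*7 - 3*7) + (3*2 - (-7)*7) + ((-7)*(-5) - (-1)*2)
= 151
Area = |151|/2 = 75.5

75.5


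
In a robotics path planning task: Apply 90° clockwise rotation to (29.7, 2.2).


90° CW: (x,y) -> (y, -x)
(29.7,2.2) -> (2.2, -29.7)

(2.2, -29.7)


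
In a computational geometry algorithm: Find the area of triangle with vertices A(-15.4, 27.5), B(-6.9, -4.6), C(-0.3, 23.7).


Area = |x_A(y_B-y_C) + x_B(y_C-y_A) + x_C(y_A-y_B)|/2
= |435.82 + 26.22 + (-9.63)|/2
= 452.41/2 = 226.205

226.205


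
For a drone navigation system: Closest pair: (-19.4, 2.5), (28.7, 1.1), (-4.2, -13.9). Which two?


d(P0,P1) = 48.1204, d(P0,P2) = 22.3607, d(P1,P2) = 36.1581
Closest: P0 and P2

Closest pair: (-19.4, 2.5) and (-4.2, -13.9), distance = 22.3607


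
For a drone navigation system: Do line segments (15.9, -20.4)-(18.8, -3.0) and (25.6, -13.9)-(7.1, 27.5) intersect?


Cross products: d1=521.83, d2=79.87, d3=-149.93, d4=292.03
d1*d2 < 0 and d3*d4 < 0? no

No, they don't intersect


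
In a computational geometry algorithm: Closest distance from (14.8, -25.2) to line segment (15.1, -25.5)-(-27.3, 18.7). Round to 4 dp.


Project P onto AB: t = 0.0069 (clamped to [0,1])
Closest point on segment: (14.8064, -25.1939)
Distance: 0.0088

0.0088


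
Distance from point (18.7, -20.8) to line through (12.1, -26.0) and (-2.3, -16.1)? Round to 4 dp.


|cross product| = 140.22
|line direction| = sqrt(305.37) = 17.4748
Distance = 140.22/sqrt(305.37) = 8.0241

8.0241


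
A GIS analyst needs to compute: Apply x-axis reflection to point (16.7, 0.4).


Reflection over x-axis: (x,y) -> (x,-y)
(16.7, 0.4) -> (16.7, -0.4)

(16.7, -0.4)


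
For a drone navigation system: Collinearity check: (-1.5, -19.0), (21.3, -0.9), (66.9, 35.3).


Cross product: (21.3-(-1.5))*(35.3-(-19)) - ((-0.9)-(-19))*(66.9-(-1.5))
= 0

Yes, collinear


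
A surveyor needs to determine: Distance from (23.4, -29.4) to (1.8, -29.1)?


dx=-21.6, dy=0.3
d^2 = (-21.6)^2 + 0.3^2 = 466.65
d = sqrt(466.65) = 21.6021

21.6021


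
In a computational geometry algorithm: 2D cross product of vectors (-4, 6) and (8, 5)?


u x v = u_x*v_y - u_y*v_x = (-4)*5 - 6*8
= (-20) - 48 = -68

-68


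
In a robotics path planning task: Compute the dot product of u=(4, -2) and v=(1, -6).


u . v = u_x*v_x + u_y*v_y = 4*1 + (-2)*(-6)
= 4 + 12 = 16

16


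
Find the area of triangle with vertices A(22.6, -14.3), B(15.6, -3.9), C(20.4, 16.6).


Area = |x_A(y_B-y_C) + x_B(y_C-y_A) + x_C(y_A-y_B)|/2
= |(-463.3) + 482.04 + (-212.16)|/2
= 193.42/2 = 96.71

96.71


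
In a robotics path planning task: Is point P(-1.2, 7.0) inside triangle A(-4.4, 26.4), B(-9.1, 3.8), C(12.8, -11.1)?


Cross products: AB x AP = 163.5, BC x BP = 187.79, CA x CP = 213.68
All same sign? yes

Yes, inside


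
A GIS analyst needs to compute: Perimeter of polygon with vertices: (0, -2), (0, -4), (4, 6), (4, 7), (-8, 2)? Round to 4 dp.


Sides: (0, -2)->(0, -4): sqrt(4) = 2, (0, -4)->(4, 6): sqrt(116) = 10.77033, (4, 6)->(4, 7): sqrt(1) = 1, (4, 7)->(-8, 2): sqrt(169) = 13, (-8, 2)->(0, -2): sqrt(80) = 8.944272
Sum = 35.714602
Perimeter = 35.7146

35.7146


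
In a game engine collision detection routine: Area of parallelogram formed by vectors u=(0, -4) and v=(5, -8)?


|u x v| = |0*(-8) - (-4)*5|
= |0 - (-20)| = 20

20


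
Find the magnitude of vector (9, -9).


|u| = sqrt(9^2 + (-9)^2) = sqrt(162) = 12.7279

12.7279


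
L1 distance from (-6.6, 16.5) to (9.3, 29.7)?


|(-6.6)-9.3| + |16.5-29.7| = 15.9 + 13.2 = 29.1

29.1


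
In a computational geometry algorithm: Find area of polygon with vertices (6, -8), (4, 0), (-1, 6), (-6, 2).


Shoelace sum: (6*0 - 4*(-8)) + (4*6 - (-1)*0) + ((-1)*2 - (-6)*6) + ((-6)*(-8) - 6*2)
= 126
Area = |126|/2 = 63

63


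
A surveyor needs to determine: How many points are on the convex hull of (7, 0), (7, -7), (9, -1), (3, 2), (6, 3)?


Convex hull vertices (CCW): (3, 2), (7, -7), (9, -1), (6, 3)
Count = 4

4


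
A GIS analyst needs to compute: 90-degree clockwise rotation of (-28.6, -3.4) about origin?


90° CW: (x,y) -> (y, -x)
(-28.6,-3.4) -> (-3.4, 28.6)

(-3.4, 28.6)


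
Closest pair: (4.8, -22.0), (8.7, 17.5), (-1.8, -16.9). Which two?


d(P0,P1) = 39.6921, d(P0,P2) = 8.3409, d(P1,P2) = 35.9668
Closest: P0 and P2

Closest pair: (4.8, -22.0) and (-1.8, -16.9), distance = 8.3409


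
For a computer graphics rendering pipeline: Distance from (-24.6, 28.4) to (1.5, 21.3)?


dx=26.1, dy=-7.1
d^2 = 26.1^2 + (-7.1)^2 = 731.62
d = sqrt(731.62) = 27.0485

27.0485


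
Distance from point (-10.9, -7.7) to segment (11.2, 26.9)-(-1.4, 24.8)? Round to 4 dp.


Project P onto AB: t = 1 (clamped to [0,1])
Closest point on segment: (-1.4, 24.8)
Distance: 33.86

33.86


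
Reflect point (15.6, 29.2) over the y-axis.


Reflection over y-axis: (x,y) -> (-x,y)
(15.6, 29.2) -> (-15.6, 29.2)

(-15.6, 29.2)


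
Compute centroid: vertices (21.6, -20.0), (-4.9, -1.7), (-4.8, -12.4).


Centroid = ((x_A+x_B+x_C)/3, (y_A+y_B+y_C)/3)
= ((21.6+(-4.9)+(-4.8))/3, ((-20)+(-1.7)+(-12.4))/3)
= (3.9667, -11.3667)

(3.9667, -11.3667)


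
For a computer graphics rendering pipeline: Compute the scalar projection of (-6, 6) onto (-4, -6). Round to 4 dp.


u.v = -12, |v| = sqrt(52) = 7.2111
Scalar projection = u.v / |v| = -12 / sqrt(52) = -1.6641

-1.6641


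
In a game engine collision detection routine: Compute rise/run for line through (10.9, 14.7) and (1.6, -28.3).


slope = (y2-y1)/(x2-x1) = ((-28.3)-14.7)/(1.6-10.9) = (-43)/(-9.3) = 4.6237

4.6237


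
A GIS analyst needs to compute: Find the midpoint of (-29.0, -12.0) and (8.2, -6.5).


M = (((-29)+8.2)/2, ((-12)+(-6.5))/2)
= (-10.4, -9.25)

(-10.4, -9.25)


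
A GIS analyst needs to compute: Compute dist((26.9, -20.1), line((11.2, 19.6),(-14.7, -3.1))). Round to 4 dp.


|cross product| = 1384.62
|line direction| = sqrt(1186.1) = 34.4398
Distance = 1384.62/sqrt(1186.1) = 40.2041

40.2041


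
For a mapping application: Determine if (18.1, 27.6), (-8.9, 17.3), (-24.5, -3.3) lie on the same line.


Cross product: ((-8.9)-18.1)*((-3.3)-27.6) - (17.3-27.6)*((-24.5)-18.1)
= 395.52

No, not collinear


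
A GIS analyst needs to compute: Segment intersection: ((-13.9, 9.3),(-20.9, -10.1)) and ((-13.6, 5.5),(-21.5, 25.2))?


Cross products: d1=-24.11, d2=267.05, d3=32.42, d4=-258.74
d1*d2 < 0 and d3*d4 < 0? yes

Yes, they intersect


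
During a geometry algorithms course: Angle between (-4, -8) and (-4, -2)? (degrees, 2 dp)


u.v = 32, |u| = sqrt(80) = 8.9443, |v| = sqrt(20) = 4.4721
cos(theta) = u.v/(|u||v|) = 32/sqrt(1600) = 0.8
theta = acos(0.8) = 36.87 degrees

36.87 degrees


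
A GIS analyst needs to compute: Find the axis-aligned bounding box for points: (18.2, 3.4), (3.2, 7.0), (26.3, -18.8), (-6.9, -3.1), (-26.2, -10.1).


x range: [-26.2, 26.3]
y range: [-18.8, 7]
Bounding box: (-26.2,-18.8) to (26.3,7)

(-26.2,-18.8) to (26.3,7)


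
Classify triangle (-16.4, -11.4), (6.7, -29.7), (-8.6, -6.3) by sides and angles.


Side lengths squared: AB^2=868.5, BC^2=781.65, CA^2=86.85
Sorted: [86.85, 781.65, 868.5]
By sides: Scalene, By angles: Right

Scalene, Right


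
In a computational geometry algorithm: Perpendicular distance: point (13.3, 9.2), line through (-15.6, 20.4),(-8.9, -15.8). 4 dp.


|cross product| = 971.14
|line direction| = sqrt(1355.33) = 36.8148
Distance = 971.14/sqrt(1355.33) = 26.3791

26.3791


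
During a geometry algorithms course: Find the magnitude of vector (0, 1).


|u| = sqrt(0^2 + 1^2) = sqrt(1) = 1

1


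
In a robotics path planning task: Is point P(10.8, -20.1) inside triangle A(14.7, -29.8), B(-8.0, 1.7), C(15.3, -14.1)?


Cross products: AB x AP = -97.34, BC x BP = -210.9, CA x CP = -67.05
All same sign? yes

Yes, inside


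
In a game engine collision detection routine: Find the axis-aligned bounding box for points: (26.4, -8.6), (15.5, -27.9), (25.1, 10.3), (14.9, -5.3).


x range: [14.9, 26.4]
y range: [-27.9, 10.3]
Bounding box: (14.9,-27.9) to (26.4,10.3)

(14.9,-27.9) to (26.4,10.3)


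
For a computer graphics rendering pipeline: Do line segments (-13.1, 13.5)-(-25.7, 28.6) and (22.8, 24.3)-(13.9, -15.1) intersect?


Cross products: d1=-1318.34, d2=-1949.17, d3=-678.17, d4=-47.34
d1*d2 < 0 and d3*d4 < 0? no

No, they don't intersect


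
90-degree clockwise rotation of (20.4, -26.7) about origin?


90° CW: (x,y) -> (y, -x)
(20.4,-26.7) -> (-26.7, -20.4)

(-26.7, -20.4)


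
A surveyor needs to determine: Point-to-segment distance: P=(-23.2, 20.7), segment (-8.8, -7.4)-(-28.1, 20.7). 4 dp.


Project P onto AB: t = 0.9186 (clamped to [0,1])
Closest point on segment: (-26.5294, 18.4133)
Distance: 4.0391

4.0391


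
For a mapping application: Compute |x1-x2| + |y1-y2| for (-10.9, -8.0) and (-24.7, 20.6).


|(-10.9)-(-24.7)| + |(-8)-20.6| = 13.8 + 28.6 = 42.4

42.4


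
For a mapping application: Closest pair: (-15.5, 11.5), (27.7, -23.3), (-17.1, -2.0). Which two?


d(P0,P1) = 55.4732, d(P0,P2) = 13.5945, d(P1,P2) = 49.6057
Closest: P0 and P2

Closest pair: (-15.5, 11.5) and (-17.1, -2.0), distance = 13.5945


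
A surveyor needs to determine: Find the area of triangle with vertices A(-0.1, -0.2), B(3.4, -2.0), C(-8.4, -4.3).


Area = |x_A(y_B-y_C) + x_B(y_C-y_A) + x_C(y_A-y_B)|/2
= |(-0.23) + (-13.94) + (-15.12)|/2
= 29.29/2 = 14.645

14.645


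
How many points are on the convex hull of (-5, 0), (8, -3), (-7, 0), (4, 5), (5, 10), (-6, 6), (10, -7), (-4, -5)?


Convex hull vertices (CCW): (-7, 0), (-4, -5), (10, -7), (5, 10), (-6, 6)
Count = 5

5


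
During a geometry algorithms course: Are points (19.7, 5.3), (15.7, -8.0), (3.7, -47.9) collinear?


Cross product: (15.7-19.7)*((-47.9)-5.3) - ((-8)-5.3)*(3.7-19.7)
= 0

Yes, collinear


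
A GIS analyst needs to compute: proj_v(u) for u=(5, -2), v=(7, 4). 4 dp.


u.v = 27, |v| = sqrt(65) = 8.0623
Scalar projection = u.v / |v| = 27 / sqrt(65) = 3.3489

3.3489


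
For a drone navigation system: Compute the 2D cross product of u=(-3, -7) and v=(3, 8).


u x v = u_x*v_y - u_y*v_x = (-3)*8 - (-7)*3
= (-24) - (-21) = -3

-3


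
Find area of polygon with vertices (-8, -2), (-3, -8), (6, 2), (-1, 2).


Shoelace sum: ((-8)*(-8) - (-3)*(-2)) + ((-3)*2 - 6*(-8)) + (6*2 - (-1)*2) + ((-1)*(-2) - (-8)*2)
= 132
Area = |132|/2 = 66

66


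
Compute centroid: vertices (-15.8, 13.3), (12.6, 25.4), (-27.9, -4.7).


Centroid = ((x_A+x_B+x_C)/3, (y_A+y_B+y_C)/3)
= (((-15.8)+12.6+(-27.9))/3, (13.3+25.4+(-4.7))/3)
= (-10.3667, 11.3333)

(-10.3667, 11.3333)


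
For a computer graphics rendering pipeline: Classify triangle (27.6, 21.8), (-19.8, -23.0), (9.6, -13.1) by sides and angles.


Side lengths squared: AB^2=4253.8, BC^2=962.37, CA^2=1542.01
Sorted: [962.37, 1542.01, 4253.8]
By sides: Scalene, By angles: Obtuse

Scalene, Obtuse


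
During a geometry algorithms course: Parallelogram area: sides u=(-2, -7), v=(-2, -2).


|u x v| = |(-2)*(-2) - (-7)*(-2)|
= |4 - 14| = 10

10


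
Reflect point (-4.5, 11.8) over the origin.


Reflection over origin: (x,y) -> (-x,-y)
(-4.5, 11.8) -> (4.5, -11.8)

(4.5, -11.8)


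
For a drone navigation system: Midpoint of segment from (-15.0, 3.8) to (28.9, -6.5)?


M = (((-15)+28.9)/2, (3.8+(-6.5))/2)
= (6.95, -1.35)

(6.95, -1.35)


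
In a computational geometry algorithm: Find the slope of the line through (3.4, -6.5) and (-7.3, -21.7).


slope = (y2-y1)/(x2-x1) = ((-21.7)-(-6.5))/((-7.3)-3.4) = (-15.2)/(-10.7) = 1.4206

1.4206


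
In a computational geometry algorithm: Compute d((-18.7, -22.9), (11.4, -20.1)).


dx=30.1, dy=2.8
d^2 = 30.1^2 + 2.8^2 = 913.85
d = sqrt(913.85) = 30.23

30.23


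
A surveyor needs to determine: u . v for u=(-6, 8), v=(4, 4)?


u . v = u_x*v_x + u_y*v_y = (-6)*4 + 8*4
= (-24) + 32 = 8

8


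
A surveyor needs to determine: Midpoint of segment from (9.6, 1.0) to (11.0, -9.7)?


M = ((9.6+11)/2, (1+(-9.7))/2)
= (10.3, -4.35)

(10.3, -4.35)


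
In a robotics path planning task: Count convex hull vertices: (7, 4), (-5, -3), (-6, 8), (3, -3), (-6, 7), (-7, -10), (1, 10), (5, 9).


Convex hull vertices (CCW): (-7, -10), (3, -3), (7, 4), (5, 9), (1, 10), (-6, 8)
Count = 6

6


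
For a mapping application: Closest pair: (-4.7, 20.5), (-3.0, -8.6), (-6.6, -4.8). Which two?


d(P0,P1) = 29.1496, d(P0,P2) = 25.3712, d(P1,P2) = 5.2345
Closest: P1 and P2

Closest pair: (-3.0, -8.6) and (-6.6, -4.8), distance = 5.2345


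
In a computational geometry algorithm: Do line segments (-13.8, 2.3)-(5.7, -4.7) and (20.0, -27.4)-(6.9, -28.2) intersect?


Cross products: d1=-416.11, d2=-308.81, d3=-342.55, d4=-449.85
d1*d2 < 0 and d3*d4 < 0? no

No, they don't intersect


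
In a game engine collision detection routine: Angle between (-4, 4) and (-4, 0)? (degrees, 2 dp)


u.v = 16, |u| = sqrt(32) = 5.6569, |v| = sqrt(16) = 4
cos(theta) = u.v/(|u||v|) = 16/sqrt(512) = 0.707107
theta = acos(0.707107) = 45 degrees

45 degrees


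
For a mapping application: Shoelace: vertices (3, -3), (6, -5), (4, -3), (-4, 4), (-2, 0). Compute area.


Shoelace sum: (3*(-5) - 6*(-3)) + (6*(-3) - 4*(-5)) + (4*4 - (-4)*(-3)) + ((-4)*0 - (-2)*4) + ((-2)*(-3) - 3*0)
= 23
Area = |23|/2 = 11.5

11.5


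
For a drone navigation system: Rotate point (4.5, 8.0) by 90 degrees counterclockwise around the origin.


90° CCW: (x,y) -> (-y, x)
(4.5,8) -> (-8, 4.5)

(-8, 4.5)


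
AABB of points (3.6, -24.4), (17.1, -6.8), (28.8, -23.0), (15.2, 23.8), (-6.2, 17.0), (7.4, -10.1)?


x range: [-6.2, 28.8]
y range: [-24.4, 23.8]
Bounding box: (-6.2,-24.4) to (28.8,23.8)

(-6.2,-24.4) to (28.8,23.8)


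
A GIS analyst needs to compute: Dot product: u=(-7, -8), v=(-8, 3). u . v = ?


u . v = u_x*v_x + u_y*v_y = (-7)*(-8) + (-8)*3
= 56 + (-24) = 32

32


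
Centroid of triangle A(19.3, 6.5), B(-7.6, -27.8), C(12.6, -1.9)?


Centroid = ((x_A+x_B+x_C)/3, (y_A+y_B+y_C)/3)
= ((19.3+(-7.6)+12.6)/3, (6.5+(-27.8)+(-1.9))/3)
= (8.1, -7.7333)

(8.1, -7.7333)


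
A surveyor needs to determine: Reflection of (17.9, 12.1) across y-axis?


Reflection over y-axis: (x,y) -> (-x,y)
(17.9, 12.1) -> (-17.9, 12.1)

(-17.9, 12.1)


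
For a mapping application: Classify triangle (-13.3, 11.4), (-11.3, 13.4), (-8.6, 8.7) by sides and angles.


Side lengths squared: AB^2=8, BC^2=29.38, CA^2=29.38
Sorted: [8, 29.38, 29.38]
By sides: Isosceles, By angles: Acute

Isosceles, Acute


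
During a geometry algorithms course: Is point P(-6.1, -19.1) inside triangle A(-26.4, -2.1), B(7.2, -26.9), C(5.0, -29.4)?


Cross products: AB x AP = -67.76, BC x BP = -50.41, CA x CP = -20.39
All same sign? yes

Yes, inside


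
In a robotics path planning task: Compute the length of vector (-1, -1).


|u| = sqrt((-1)^2 + (-1)^2) = sqrt(2) = 1.4142

1.4142


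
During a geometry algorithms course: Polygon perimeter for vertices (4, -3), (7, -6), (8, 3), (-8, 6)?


Sides: (4, -3)->(7, -6): sqrt(18) = 4.242641, (7, -6)->(8, 3): sqrt(82) = 9.055385, (8, 3)->(-8, 6): sqrt(265) = 16.278821, (-8, 6)->(4, -3): sqrt(225) = 15
Sum = 44.576847
Perimeter = 44.5768

44.5768


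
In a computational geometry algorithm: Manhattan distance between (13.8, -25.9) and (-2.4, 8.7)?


|13.8-(-2.4)| + |(-25.9)-8.7| = 16.2 + 34.6 = 50.8

50.8


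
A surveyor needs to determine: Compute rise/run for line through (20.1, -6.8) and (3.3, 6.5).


slope = (y2-y1)/(x2-x1) = (6.5-(-6.8))/(3.3-20.1) = 13.3/(-16.8) = -0.7917

-0.7917


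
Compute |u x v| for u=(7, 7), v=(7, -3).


|u x v| = |7*(-3) - 7*7|
= |(-21) - 49| = 70

70


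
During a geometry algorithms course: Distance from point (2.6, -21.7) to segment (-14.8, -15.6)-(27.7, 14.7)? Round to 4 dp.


Project P onto AB: t = 0.2036 (clamped to [0,1])
Closest point on segment: (-6.1471, -9.431)
Distance: 15.0679

15.0679


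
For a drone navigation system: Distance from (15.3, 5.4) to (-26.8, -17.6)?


dx=-42.1, dy=-23
d^2 = (-42.1)^2 + (-23)^2 = 2301.41
d = sqrt(2301.41) = 47.973

47.973


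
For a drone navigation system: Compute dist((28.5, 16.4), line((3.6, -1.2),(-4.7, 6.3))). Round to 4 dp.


|cross product| = 332.83
|line direction| = sqrt(125.14) = 11.1866
Distance = 332.83/sqrt(125.14) = 29.7526

29.7526


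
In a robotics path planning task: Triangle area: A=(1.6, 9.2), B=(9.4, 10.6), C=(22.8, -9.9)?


Area = |x_A(y_B-y_C) + x_B(y_C-y_A) + x_C(y_A-y_B)|/2
= |32.8 + (-179.54) + (-31.92)|/2
= 178.66/2 = 89.33

89.33


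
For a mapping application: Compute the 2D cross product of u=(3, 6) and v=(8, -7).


u x v = u_x*v_y - u_y*v_x = 3*(-7) - 6*8
= (-21) - 48 = -69

-69


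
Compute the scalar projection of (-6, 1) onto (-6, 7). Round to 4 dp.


u.v = 43, |v| = sqrt(85) = 9.2195
Scalar projection = u.v / |v| = 43 / sqrt(85) = 4.664

4.664


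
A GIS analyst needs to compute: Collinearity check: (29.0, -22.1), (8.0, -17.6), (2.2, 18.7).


Cross product: (8-29)*(18.7-(-22.1)) - ((-17.6)-(-22.1))*(2.2-29)
= -736.2

No, not collinear


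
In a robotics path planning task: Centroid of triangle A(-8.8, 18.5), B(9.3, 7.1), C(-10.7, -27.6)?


Centroid = ((x_A+x_B+x_C)/3, (y_A+y_B+y_C)/3)
= (((-8.8)+9.3+(-10.7))/3, (18.5+7.1+(-27.6))/3)
= (-3.4, -0.6667)

(-3.4, -0.6667)


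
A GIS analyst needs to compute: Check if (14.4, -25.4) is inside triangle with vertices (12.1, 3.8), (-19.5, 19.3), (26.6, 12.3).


Cross products: AB x AP = 887.07, BC x BP = -1823.37, CA x CP = 442.95
All same sign? no

No, outside


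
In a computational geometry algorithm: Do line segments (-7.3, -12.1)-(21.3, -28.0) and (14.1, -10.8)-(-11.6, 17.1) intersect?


Cross products: d1=630.47, d2=241.16, d3=377.44, d4=766.75
d1*d2 < 0 and d3*d4 < 0? no

No, they don't intersect


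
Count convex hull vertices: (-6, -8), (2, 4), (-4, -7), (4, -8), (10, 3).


Convex hull vertices (CCW): (-6, -8), (4, -8), (10, 3), (2, 4)
Count = 4

4


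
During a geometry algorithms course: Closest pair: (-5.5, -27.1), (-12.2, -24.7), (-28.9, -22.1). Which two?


d(P0,P1) = 7.1169, d(P0,P2) = 23.9282, d(P1,P2) = 16.9012
Closest: P0 and P1

Closest pair: (-5.5, -27.1) and (-12.2, -24.7), distance = 7.1169


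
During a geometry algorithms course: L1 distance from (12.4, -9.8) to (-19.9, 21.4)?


|12.4-(-19.9)| + |(-9.8)-21.4| = 32.3 + 31.2 = 63.5

63.5


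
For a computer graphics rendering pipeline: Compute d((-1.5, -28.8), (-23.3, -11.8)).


dx=-21.8, dy=17
d^2 = (-21.8)^2 + 17^2 = 764.24
d = sqrt(764.24) = 27.6449

27.6449


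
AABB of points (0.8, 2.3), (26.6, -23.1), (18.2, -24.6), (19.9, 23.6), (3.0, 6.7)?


x range: [0.8, 26.6]
y range: [-24.6, 23.6]
Bounding box: (0.8,-24.6) to (26.6,23.6)

(0.8,-24.6) to (26.6,23.6)


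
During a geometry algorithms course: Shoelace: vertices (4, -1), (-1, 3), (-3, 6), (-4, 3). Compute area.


Shoelace sum: (4*3 - (-1)*(-1)) + ((-1)*6 - (-3)*3) + ((-3)*3 - (-4)*6) + ((-4)*(-1) - 4*3)
= 21
Area = |21|/2 = 10.5

10.5


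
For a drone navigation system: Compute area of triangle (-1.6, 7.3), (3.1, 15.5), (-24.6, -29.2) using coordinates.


Area = |x_A(y_B-y_C) + x_B(y_C-y_A) + x_C(y_A-y_B)|/2
= |(-71.52) + (-113.15) + 201.72|/2
= 17.05/2 = 8.525

8.525


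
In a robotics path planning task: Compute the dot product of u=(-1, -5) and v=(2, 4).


u . v = u_x*v_x + u_y*v_y = (-1)*2 + (-5)*4
= (-2) + (-20) = -22

-22


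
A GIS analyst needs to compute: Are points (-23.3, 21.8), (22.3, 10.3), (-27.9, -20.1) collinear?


Cross product: (22.3-(-23.3))*((-20.1)-21.8) - (10.3-21.8)*((-27.9)-(-23.3))
= -1963.54

No, not collinear


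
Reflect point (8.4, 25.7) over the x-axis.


Reflection over x-axis: (x,y) -> (x,-y)
(8.4, 25.7) -> (8.4, -25.7)

(8.4, -25.7)


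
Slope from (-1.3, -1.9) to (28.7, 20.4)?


slope = (y2-y1)/(x2-x1) = (20.4-(-1.9))/(28.7-(-1.3)) = 22.3/30 = 0.7433

0.7433


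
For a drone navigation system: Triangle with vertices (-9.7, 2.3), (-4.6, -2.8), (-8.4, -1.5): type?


Side lengths squared: AB^2=52.02, BC^2=16.13, CA^2=16.13
Sorted: [16.13, 16.13, 52.02]
By sides: Isosceles, By angles: Obtuse

Isosceles, Obtuse


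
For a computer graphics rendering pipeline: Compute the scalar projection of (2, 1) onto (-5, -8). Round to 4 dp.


u.v = -18, |v| = sqrt(89) = 9.434
Scalar projection = u.v / |v| = -18 / sqrt(89) = -1.908

-1.908


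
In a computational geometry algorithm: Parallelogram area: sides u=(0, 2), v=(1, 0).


|u x v| = |0*0 - 2*1|
= |0 - 2| = 2

2


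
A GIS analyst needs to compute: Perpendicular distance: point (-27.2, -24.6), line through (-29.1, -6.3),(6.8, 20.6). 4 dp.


|cross product| = 708.08
|line direction| = sqrt(2012.42) = 44.86
Distance = 708.08/sqrt(2012.42) = 15.7842

15.7842


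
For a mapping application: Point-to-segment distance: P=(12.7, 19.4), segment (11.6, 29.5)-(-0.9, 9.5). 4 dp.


Project P onto AB: t = 0.3384 (clamped to [0,1])
Closest point on segment: (7.3697, 22.7315)
Distance: 6.2858

6.2858


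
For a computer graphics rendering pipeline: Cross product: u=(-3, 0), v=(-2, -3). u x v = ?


u x v = u_x*v_y - u_y*v_x = (-3)*(-3) - 0*(-2)
= 9 - 0 = 9

9


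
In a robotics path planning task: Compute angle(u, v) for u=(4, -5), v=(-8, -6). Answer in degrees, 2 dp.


u.v = -2, |u| = sqrt(41) = 6.4031, |v| = sqrt(100) = 10
cos(theta) = u.v/(|u||v|) = -2/sqrt(4100) = -0.031235
theta = acos(-0.031235) = 91.79 degrees

91.79 degrees


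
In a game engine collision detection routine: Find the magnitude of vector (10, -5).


|u| = sqrt(10^2 + (-5)^2) = sqrt(125) = 11.1803

11.1803


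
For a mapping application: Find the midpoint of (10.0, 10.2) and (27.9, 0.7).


M = ((10+27.9)/2, (10.2+0.7)/2)
= (18.95, 5.45)

(18.95, 5.45)


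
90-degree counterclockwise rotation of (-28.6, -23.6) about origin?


90° CCW: (x,y) -> (-y, x)
(-28.6,-23.6) -> (23.6, -28.6)

(23.6, -28.6)


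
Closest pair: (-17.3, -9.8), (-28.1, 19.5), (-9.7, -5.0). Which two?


d(P0,P1) = 31.2271, d(P0,P2) = 8.9889, d(P1,P2) = 30.64
Closest: P0 and P2

Closest pair: (-17.3, -9.8) and (-9.7, -5.0), distance = 8.9889


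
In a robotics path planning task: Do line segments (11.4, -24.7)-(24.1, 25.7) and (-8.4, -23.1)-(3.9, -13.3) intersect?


Cross products: d1=-213.72, d2=281.74, d3=1018.24, d4=522.78
d1*d2 < 0 and d3*d4 < 0? no

No, they don't intersect


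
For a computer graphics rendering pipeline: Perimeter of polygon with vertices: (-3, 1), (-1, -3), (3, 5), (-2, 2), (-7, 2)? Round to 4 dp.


Sides: (-3, 1)->(-1, -3): sqrt(20) = 4.472136, (-1, -3)->(3, 5): sqrt(80) = 8.944272, (3, 5)->(-2, 2): sqrt(34) = 5.830952, (-2, 2)->(-7, 2): sqrt(25) = 5, (-7, 2)->(-3, 1): sqrt(17) = 4.123106
Sum = 28.370466
Perimeter = 28.3705

28.3705


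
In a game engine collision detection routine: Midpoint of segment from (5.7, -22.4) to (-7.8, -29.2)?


M = ((5.7+(-7.8))/2, ((-22.4)+(-29.2))/2)
= (-1.05, -25.8)

(-1.05, -25.8)


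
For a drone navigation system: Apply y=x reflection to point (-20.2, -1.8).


Reflection over y=x: (x,y) -> (y,x)
(-20.2, -1.8) -> (-1.8, -20.2)

(-1.8, -20.2)


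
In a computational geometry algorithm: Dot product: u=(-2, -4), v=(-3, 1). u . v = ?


u . v = u_x*v_x + u_y*v_y = (-2)*(-3) + (-4)*1
= 6 + (-4) = 2

2


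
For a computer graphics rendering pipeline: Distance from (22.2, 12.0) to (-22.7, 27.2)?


dx=-44.9, dy=15.2
d^2 = (-44.9)^2 + 15.2^2 = 2247.05
d = sqrt(2247.05) = 47.4031

47.4031


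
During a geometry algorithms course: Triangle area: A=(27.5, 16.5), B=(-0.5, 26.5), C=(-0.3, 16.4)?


Area = |x_A(y_B-y_C) + x_B(y_C-y_A) + x_C(y_A-y_B)|/2
= |277.75 + 0.05 + 3|/2
= 280.8/2 = 140.4

140.4


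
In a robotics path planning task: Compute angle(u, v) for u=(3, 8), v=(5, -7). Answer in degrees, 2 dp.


u.v = -41, |u| = sqrt(73) = 8.544, |v| = sqrt(74) = 8.6023
cos(theta) = u.v/(|u||v|) = -41/sqrt(5402) = -0.557836
theta = acos(-0.557836) = 123.91 degrees

123.91 degrees


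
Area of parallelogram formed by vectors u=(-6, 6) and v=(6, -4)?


|u x v| = |(-6)*(-4) - 6*6|
= |24 - 36| = 12

12


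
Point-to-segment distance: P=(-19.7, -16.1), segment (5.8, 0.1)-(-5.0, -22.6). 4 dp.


Project P onto AB: t = 1 (clamped to [0,1])
Closest point on segment: (-5, -22.6)
Distance: 16.073

16.073


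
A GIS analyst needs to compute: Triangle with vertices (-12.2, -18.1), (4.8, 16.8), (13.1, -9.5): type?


Side lengths squared: AB^2=1507.01, BC^2=760.58, CA^2=714.05
Sorted: [714.05, 760.58, 1507.01]
By sides: Scalene, By angles: Obtuse

Scalene, Obtuse


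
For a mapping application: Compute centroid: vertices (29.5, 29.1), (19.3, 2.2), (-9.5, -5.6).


Centroid = ((x_A+x_B+x_C)/3, (y_A+y_B+y_C)/3)
= ((29.5+19.3+(-9.5))/3, (29.1+2.2+(-5.6))/3)
= (13.1, 8.5667)

(13.1, 8.5667)


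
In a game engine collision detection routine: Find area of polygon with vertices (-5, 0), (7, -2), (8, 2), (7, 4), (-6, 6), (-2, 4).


Shoelace sum: ((-5)*(-2) - 7*0) + (7*2 - 8*(-2)) + (8*4 - 7*2) + (7*6 - (-6)*4) + ((-6)*4 - (-2)*6) + ((-2)*0 - (-5)*4)
= 132
Area = |132|/2 = 66

66


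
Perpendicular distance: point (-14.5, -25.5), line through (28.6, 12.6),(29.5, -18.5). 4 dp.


|cross product| = 1374.7
|line direction| = sqrt(968.02) = 31.113
Distance = 1374.7/sqrt(968.02) = 44.1841

44.1841


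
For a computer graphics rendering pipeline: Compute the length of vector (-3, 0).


|u| = sqrt((-3)^2 + 0^2) = sqrt(9) = 3

3


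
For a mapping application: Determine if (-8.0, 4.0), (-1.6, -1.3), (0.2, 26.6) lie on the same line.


Cross product: ((-1.6)-(-8))*(26.6-4) - ((-1.3)-4)*(0.2-(-8))
= 188.1

No, not collinear


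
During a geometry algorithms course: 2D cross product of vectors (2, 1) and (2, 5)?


u x v = u_x*v_y - u_y*v_x = 2*5 - 1*2
= 10 - 2 = 8

8


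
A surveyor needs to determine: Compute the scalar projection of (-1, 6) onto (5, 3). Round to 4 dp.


u.v = 13, |v| = sqrt(34) = 5.831
Scalar projection = u.v / |v| = 13 / sqrt(34) = 2.2295

2.2295


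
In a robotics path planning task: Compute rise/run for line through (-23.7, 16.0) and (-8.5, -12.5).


slope = (y2-y1)/(x2-x1) = ((-12.5)-16)/((-8.5)-(-23.7)) = (-28.5)/15.2 = -1.875

-1.875


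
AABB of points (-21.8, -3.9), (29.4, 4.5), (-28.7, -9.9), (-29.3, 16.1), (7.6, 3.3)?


x range: [-29.3, 29.4]
y range: [-9.9, 16.1]
Bounding box: (-29.3,-9.9) to (29.4,16.1)

(-29.3,-9.9) to (29.4,16.1)


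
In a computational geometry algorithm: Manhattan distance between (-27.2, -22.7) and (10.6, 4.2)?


|(-27.2)-10.6| + |(-22.7)-4.2| = 37.8 + 26.9 = 64.7

64.7


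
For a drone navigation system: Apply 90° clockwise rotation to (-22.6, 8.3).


90° CW: (x,y) -> (y, -x)
(-22.6,8.3) -> (8.3, 22.6)

(8.3, 22.6)


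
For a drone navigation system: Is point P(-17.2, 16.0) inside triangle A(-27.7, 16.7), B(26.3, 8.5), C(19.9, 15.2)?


Cross products: AB x AP = 48.3, BC x BP = 243.45, CA x CP = 17.57
All same sign? yes

Yes, inside


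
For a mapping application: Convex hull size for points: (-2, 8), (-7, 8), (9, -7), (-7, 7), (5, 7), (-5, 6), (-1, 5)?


Convex hull vertices (CCW): (-7, 7), (9, -7), (5, 7), (-2, 8), (-7, 8)
Count = 5

5


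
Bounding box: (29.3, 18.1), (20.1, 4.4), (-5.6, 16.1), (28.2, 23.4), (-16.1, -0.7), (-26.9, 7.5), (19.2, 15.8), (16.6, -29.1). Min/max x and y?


x range: [-26.9, 29.3]
y range: [-29.1, 23.4]
Bounding box: (-26.9,-29.1) to (29.3,23.4)

(-26.9,-29.1) to (29.3,23.4)


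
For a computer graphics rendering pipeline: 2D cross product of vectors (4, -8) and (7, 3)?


u x v = u_x*v_y - u_y*v_x = 4*3 - (-8)*7
= 12 - (-56) = 68

68


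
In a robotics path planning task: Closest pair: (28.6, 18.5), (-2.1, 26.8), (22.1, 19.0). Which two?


d(P0,P1) = 31.8022, d(P0,P2) = 6.5192, d(P1,P2) = 25.426
Closest: P0 and P2

Closest pair: (28.6, 18.5) and (22.1, 19.0), distance = 6.5192


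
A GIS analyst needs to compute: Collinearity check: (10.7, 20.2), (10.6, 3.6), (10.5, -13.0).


Cross product: (10.6-10.7)*((-13)-20.2) - (3.6-20.2)*(10.5-10.7)
= 0

Yes, collinear


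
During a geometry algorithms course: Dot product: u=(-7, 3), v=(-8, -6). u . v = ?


u . v = u_x*v_x + u_y*v_y = (-7)*(-8) + 3*(-6)
= 56 + (-18) = 38

38


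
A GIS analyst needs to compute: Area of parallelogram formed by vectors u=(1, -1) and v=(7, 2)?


|u x v| = |1*2 - (-1)*7|
= |2 - (-7)| = 9

9


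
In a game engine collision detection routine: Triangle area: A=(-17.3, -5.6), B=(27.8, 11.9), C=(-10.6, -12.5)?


Area = |x_A(y_B-y_C) + x_B(y_C-y_A) + x_C(y_A-y_B)|/2
= |(-422.12) + (-191.82) + 185.5|/2
= 428.44/2 = 214.22

214.22


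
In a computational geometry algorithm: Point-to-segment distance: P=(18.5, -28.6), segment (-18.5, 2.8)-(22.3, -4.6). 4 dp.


Project P onto AB: t = 1 (clamped to [0,1])
Closest point on segment: (22.3, -4.6)
Distance: 24.299

24.299


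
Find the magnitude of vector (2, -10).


|u| = sqrt(2^2 + (-10)^2) = sqrt(104) = 10.198

10.198


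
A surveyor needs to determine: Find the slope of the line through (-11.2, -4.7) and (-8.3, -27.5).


slope = (y2-y1)/(x2-x1) = ((-27.5)-(-4.7))/((-8.3)-(-11.2)) = (-22.8)/2.9 = -7.8621

-7.8621


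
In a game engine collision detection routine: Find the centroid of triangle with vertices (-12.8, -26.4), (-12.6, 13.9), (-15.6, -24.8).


Centroid = ((x_A+x_B+x_C)/3, (y_A+y_B+y_C)/3)
= (((-12.8)+(-12.6)+(-15.6))/3, ((-26.4)+13.9+(-24.8))/3)
= (-13.6667, -12.4333)

(-13.6667, -12.4333)


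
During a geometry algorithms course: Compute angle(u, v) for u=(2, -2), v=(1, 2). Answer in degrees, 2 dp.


u.v = -2, |u| = sqrt(8) = 2.8284, |v| = sqrt(5) = 2.2361
cos(theta) = u.v/(|u||v|) = -2/sqrt(40) = -0.316228
theta = acos(-0.316228) = 108.43 degrees

108.43 degrees


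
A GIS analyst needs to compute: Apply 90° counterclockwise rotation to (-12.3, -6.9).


90° CCW: (x,y) -> (-y, x)
(-12.3,-6.9) -> (6.9, -12.3)

(6.9, -12.3)


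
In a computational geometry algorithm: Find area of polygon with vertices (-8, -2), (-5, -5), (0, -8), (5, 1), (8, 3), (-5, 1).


Shoelace sum: ((-8)*(-5) - (-5)*(-2)) + ((-5)*(-8) - 0*(-5)) + (0*1 - 5*(-8)) + (5*3 - 8*1) + (8*1 - (-5)*3) + ((-5)*(-2) - (-8)*1)
= 158
Area = |158|/2 = 79

79


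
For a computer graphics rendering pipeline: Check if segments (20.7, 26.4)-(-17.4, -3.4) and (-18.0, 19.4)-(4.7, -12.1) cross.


Cross products: d1=1377.95, d2=-498.66, d3=-886.56, d4=990.05
d1*d2 < 0 and d3*d4 < 0? yes

Yes, they intersect


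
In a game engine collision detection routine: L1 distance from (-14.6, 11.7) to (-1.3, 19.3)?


|(-14.6)-(-1.3)| + |11.7-19.3| = 13.3 + 7.6 = 20.9

20.9


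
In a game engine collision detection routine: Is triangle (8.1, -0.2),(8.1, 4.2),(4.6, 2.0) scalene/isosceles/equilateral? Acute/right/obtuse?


Side lengths squared: AB^2=19.36, BC^2=17.09, CA^2=17.09
Sorted: [17.09, 17.09, 19.36]
By sides: Isosceles, By angles: Acute

Isosceles, Acute


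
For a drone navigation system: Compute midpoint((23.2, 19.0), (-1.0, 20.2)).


M = ((23.2+(-1))/2, (19+20.2)/2)
= (11.1, 19.6)

(11.1, 19.6)


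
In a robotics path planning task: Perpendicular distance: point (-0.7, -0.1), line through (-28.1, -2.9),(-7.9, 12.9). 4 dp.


|cross product| = 376.36
|line direction| = sqrt(657.68) = 25.6453
Distance = 376.36/sqrt(657.68) = 14.6756

14.6756


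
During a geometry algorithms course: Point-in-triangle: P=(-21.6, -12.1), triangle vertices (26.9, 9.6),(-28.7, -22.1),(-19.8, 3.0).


Cross products: AB x AP = -330.93, BC x BP = -89.21, CA x CP = -693.29
All same sign? yes

Yes, inside


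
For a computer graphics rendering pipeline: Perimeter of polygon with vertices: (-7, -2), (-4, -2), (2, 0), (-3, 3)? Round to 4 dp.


Sides: (-7, -2)->(-4, -2): sqrt(9) = 3, (-4, -2)->(2, 0): sqrt(40) = 6.324555, (2, 0)->(-3, 3): sqrt(34) = 5.830952, (-3, 3)->(-7, -2): sqrt(41) = 6.403124
Sum = 21.558631
Perimeter = 21.5586

21.5586


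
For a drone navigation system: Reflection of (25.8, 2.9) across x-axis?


Reflection over x-axis: (x,y) -> (x,-y)
(25.8, 2.9) -> (25.8, -2.9)

(25.8, -2.9)


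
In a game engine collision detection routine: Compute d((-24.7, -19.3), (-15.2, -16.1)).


dx=9.5, dy=3.2
d^2 = 9.5^2 + 3.2^2 = 100.49
d = sqrt(100.49) = 10.0245

10.0245


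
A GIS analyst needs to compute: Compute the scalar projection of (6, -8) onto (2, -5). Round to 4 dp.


u.v = 52, |v| = sqrt(29) = 5.3852
Scalar projection = u.v / |v| = 52 / sqrt(29) = 9.6562

9.6562


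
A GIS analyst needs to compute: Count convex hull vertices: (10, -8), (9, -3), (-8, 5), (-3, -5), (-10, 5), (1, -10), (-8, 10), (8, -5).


Convex hull vertices (CCW): (-10, 5), (-3, -5), (1, -10), (10, -8), (9, -3), (-8, 10)
Count = 6

6


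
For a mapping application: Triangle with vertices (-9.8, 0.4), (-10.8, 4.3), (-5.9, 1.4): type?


Side lengths squared: AB^2=16.21, BC^2=32.42, CA^2=16.21
Sorted: [16.21, 16.21, 32.42]
By sides: Isosceles, By angles: Right

Isosceles, Right


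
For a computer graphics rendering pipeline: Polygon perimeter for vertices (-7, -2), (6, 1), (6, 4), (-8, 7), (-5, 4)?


Sides: (-7, -2)->(6, 1): sqrt(178) = 13.341664, (6, 1)->(6, 4): sqrt(9) = 3, (6, 4)->(-8, 7): sqrt(205) = 14.317821, (-8, 7)->(-5, 4): sqrt(18) = 4.242641, (-5, 4)->(-7, -2): sqrt(40) = 6.324555
Sum = 41.226681
Perimeter = 41.2267

41.2267


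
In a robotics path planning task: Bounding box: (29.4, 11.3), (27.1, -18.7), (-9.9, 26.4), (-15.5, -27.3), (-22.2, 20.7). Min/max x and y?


x range: [-22.2, 29.4]
y range: [-27.3, 26.4]
Bounding box: (-22.2,-27.3) to (29.4,26.4)

(-22.2,-27.3) to (29.4,26.4)


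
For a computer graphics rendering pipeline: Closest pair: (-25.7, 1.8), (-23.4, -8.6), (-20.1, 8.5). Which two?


d(P0,P1) = 10.6513, d(P0,P2) = 8.7321, d(P1,P2) = 17.4155
Closest: P0 and P2

Closest pair: (-25.7, 1.8) and (-20.1, 8.5), distance = 8.7321


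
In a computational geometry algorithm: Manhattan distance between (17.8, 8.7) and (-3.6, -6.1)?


|17.8-(-3.6)| + |8.7-(-6.1)| = 21.4 + 14.8 = 36.2

36.2


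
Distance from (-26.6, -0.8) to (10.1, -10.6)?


dx=36.7, dy=-9.8
d^2 = 36.7^2 + (-9.8)^2 = 1442.93
d = sqrt(1442.93) = 37.9859

37.9859


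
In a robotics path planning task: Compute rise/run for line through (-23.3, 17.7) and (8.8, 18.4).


slope = (y2-y1)/(x2-x1) = (18.4-17.7)/(8.8-(-23.3)) = 0.7/32.1 = 0.0218

0.0218


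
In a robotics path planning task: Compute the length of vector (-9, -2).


|u| = sqrt((-9)^2 + (-2)^2) = sqrt(85) = 9.2195

9.2195


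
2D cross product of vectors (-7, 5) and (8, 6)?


u x v = u_x*v_y - u_y*v_x = (-7)*6 - 5*8
= (-42) - 40 = -82

-82


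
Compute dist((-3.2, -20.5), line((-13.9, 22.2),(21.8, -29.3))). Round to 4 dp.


|cross product| = 973.34
|line direction| = sqrt(3926.74) = 62.6637
Distance = 973.34/sqrt(3926.74) = 15.5328

15.5328


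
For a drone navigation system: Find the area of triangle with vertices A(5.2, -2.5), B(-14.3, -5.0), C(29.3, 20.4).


Area = |x_A(y_B-y_C) + x_B(y_C-y_A) + x_C(y_A-y_B)|/2
= |(-132.08) + (-327.47) + 73.25|/2
= 386.3/2 = 193.15

193.15


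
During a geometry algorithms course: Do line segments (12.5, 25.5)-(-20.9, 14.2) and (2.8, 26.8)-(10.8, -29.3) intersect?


Cross products: d1=533.77, d2=-1430.37, d3=-153.03, d4=1811.11
d1*d2 < 0 and d3*d4 < 0? yes

Yes, they intersect


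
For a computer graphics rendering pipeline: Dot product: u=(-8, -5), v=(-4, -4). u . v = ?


u . v = u_x*v_x + u_y*v_y = (-8)*(-4) + (-5)*(-4)
= 32 + 20 = 52

52


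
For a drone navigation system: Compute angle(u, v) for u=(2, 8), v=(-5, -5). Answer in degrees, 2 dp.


u.v = -50, |u| = sqrt(68) = 8.2462, |v| = sqrt(50) = 7.0711
cos(theta) = u.v/(|u||v|) = -50/sqrt(3400) = -0.857493
theta = acos(-0.857493) = 149.04 degrees

149.04 degrees
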